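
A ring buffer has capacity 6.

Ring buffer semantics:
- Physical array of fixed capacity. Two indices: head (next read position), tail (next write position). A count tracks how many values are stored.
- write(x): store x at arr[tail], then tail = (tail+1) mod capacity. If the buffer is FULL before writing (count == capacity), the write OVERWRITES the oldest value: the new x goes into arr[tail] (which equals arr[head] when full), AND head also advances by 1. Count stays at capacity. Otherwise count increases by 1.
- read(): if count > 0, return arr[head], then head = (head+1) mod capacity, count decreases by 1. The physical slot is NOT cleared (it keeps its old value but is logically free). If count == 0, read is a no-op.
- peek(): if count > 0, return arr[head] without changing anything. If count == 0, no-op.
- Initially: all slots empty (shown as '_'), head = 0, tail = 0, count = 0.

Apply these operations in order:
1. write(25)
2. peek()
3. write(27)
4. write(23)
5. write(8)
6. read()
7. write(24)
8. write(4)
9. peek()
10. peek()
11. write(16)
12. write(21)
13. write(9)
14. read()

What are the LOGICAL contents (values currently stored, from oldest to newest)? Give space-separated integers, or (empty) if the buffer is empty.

Answer: 24 4 16 21 9

Derivation:
After op 1 (write(25)): arr=[25 _ _ _ _ _] head=0 tail=1 count=1
After op 2 (peek()): arr=[25 _ _ _ _ _] head=0 tail=1 count=1
After op 3 (write(27)): arr=[25 27 _ _ _ _] head=0 tail=2 count=2
After op 4 (write(23)): arr=[25 27 23 _ _ _] head=0 tail=3 count=3
After op 5 (write(8)): arr=[25 27 23 8 _ _] head=0 tail=4 count=4
After op 6 (read()): arr=[25 27 23 8 _ _] head=1 tail=4 count=3
After op 7 (write(24)): arr=[25 27 23 8 24 _] head=1 tail=5 count=4
After op 8 (write(4)): arr=[25 27 23 8 24 4] head=1 tail=0 count=5
After op 9 (peek()): arr=[25 27 23 8 24 4] head=1 tail=0 count=5
After op 10 (peek()): arr=[25 27 23 8 24 4] head=1 tail=0 count=5
After op 11 (write(16)): arr=[16 27 23 8 24 4] head=1 tail=1 count=6
After op 12 (write(21)): arr=[16 21 23 8 24 4] head=2 tail=2 count=6
After op 13 (write(9)): arr=[16 21 9 8 24 4] head=3 tail=3 count=6
After op 14 (read()): arr=[16 21 9 8 24 4] head=4 tail=3 count=5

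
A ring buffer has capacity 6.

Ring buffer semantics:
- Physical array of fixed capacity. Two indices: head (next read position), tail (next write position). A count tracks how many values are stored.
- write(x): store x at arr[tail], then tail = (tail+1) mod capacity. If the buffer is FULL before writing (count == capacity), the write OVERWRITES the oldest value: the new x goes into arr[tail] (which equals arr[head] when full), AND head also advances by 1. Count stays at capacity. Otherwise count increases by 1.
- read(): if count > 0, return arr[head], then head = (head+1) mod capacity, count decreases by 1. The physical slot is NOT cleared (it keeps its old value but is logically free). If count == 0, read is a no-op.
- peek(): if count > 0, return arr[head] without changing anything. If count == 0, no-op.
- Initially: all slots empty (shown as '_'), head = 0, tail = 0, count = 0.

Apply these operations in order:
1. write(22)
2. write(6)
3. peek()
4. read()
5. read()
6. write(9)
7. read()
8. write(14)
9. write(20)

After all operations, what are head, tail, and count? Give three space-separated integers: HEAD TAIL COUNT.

After op 1 (write(22)): arr=[22 _ _ _ _ _] head=0 tail=1 count=1
After op 2 (write(6)): arr=[22 6 _ _ _ _] head=0 tail=2 count=2
After op 3 (peek()): arr=[22 6 _ _ _ _] head=0 tail=2 count=2
After op 4 (read()): arr=[22 6 _ _ _ _] head=1 tail=2 count=1
After op 5 (read()): arr=[22 6 _ _ _ _] head=2 tail=2 count=0
After op 6 (write(9)): arr=[22 6 9 _ _ _] head=2 tail=3 count=1
After op 7 (read()): arr=[22 6 9 _ _ _] head=3 tail=3 count=0
After op 8 (write(14)): arr=[22 6 9 14 _ _] head=3 tail=4 count=1
After op 9 (write(20)): arr=[22 6 9 14 20 _] head=3 tail=5 count=2

Answer: 3 5 2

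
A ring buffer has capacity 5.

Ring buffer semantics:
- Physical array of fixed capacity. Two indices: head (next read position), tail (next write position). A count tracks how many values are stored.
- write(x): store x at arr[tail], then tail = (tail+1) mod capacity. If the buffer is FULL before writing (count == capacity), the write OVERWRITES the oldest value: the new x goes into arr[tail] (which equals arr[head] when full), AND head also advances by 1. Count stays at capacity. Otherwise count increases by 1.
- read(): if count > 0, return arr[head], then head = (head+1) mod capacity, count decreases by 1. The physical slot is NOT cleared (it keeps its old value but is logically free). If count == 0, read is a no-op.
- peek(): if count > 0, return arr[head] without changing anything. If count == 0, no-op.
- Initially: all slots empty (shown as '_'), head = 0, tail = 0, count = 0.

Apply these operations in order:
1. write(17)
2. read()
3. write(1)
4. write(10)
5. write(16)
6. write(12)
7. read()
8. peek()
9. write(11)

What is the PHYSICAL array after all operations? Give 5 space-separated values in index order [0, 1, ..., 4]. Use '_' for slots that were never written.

Answer: 11 1 10 16 12

Derivation:
After op 1 (write(17)): arr=[17 _ _ _ _] head=0 tail=1 count=1
After op 2 (read()): arr=[17 _ _ _ _] head=1 tail=1 count=0
After op 3 (write(1)): arr=[17 1 _ _ _] head=1 tail=2 count=1
After op 4 (write(10)): arr=[17 1 10 _ _] head=1 tail=3 count=2
After op 5 (write(16)): arr=[17 1 10 16 _] head=1 tail=4 count=3
After op 6 (write(12)): arr=[17 1 10 16 12] head=1 tail=0 count=4
After op 7 (read()): arr=[17 1 10 16 12] head=2 tail=0 count=3
After op 8 (peek()): arr=[17 1 10 16 12] head=2 tail=0 count=3
After op 9 (write(11)): arr=[11 1 10 16 12] head=2 tail=1 count=4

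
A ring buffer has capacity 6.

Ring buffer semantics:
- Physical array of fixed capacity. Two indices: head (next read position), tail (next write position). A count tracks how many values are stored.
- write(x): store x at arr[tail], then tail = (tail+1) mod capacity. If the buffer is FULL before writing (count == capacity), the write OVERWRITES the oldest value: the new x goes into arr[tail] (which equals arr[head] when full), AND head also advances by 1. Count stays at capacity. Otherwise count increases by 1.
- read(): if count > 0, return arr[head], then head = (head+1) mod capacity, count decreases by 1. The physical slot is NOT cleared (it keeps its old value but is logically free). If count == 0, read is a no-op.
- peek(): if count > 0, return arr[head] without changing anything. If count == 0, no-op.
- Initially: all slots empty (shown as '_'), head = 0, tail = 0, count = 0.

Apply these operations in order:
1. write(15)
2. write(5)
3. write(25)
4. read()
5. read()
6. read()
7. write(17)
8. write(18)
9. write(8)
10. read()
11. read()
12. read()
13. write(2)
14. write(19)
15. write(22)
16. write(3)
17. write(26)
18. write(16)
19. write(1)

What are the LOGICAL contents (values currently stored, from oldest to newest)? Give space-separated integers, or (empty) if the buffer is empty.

Answer: 19 22 3 26 16 1

Derivation:
After op 1 (write(15)): arr=[15 _ _ _ _ _] head=0 tail=1 count=1
After op 2 (write(5)): arr=[15 5 _ _ _ _] head=0 tail=2 count=2
After op 3 (write(25)): arr=[15 5 25 _ _ _] head=0 tail=3 count=3
After op 4 (read()): arr=[15 5 25 _ _ _] head=1 tail=3 count=2
After op 5 (read()): arr=[15 5 25 _ _ _] head=2 tail=3 count=1
After op 6 (read()): arr=[15 5 25 _ _ _] head=3 tail=3 count=0
After op 7 (write(17)): arr=[15 5 25 17 _ _] head=3 tail=4 count=1
After op 8 (write(18)): arr=[15 5 25 17 18 _] head=3 tail=5 count=2
After op 9 (write(8)): arr=[15 5 25 17 18 8] head=3 tail=0 count=3
After op 10 (read()): arr=[15 5 25 17 18 8] head=4 tail=0 count=2
After op 11 (read()): arr=[15 5 25 17 18 8] head=5 tail=0 count=1
After op 12 (read()): arr=[15 5 25 17 18 8] head=0 tail=0 count=0
After op 13 (write(2)): arr=[2 5 25 17 18 8] head=0 tail=1 count=1
After op 14 (write(19)): arr=[2 19 25 17 18 8] head=0 tail=2 count=2
After op 15 (write(22)): arr=[2 19 22 17 18 8] head=0 tail=3 count=3
After op 16 (write(3)): arr=[2 19 22 3 18 8] head=0 tail=4 count=4
After op 17 (write(26)): arr=[2 19 22 3 26 8] head=0 tail=5 count=5
After op 18 (write(16)): arr=[2 19 22 3 26 16] head=0 tail=0 count=6
After op 19 (write(1)): arr=[1 19 22 3 26 16] head=1 tail=1 count=6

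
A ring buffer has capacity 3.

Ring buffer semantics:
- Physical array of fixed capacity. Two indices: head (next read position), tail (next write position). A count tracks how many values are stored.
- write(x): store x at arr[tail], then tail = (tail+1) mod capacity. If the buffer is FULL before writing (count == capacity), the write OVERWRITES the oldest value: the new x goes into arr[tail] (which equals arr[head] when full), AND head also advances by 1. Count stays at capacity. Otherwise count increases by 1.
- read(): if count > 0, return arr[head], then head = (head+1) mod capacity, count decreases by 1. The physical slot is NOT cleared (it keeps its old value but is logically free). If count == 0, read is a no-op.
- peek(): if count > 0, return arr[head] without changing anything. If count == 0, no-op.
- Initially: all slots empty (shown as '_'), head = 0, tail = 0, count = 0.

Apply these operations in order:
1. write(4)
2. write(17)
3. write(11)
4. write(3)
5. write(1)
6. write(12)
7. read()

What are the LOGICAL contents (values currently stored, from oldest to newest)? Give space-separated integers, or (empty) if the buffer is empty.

After op 1 (write(4)): arr=[4 _ _] head=0 tail=1 count=1
After op 2 (write(17)): arr=[4 17 _] head=0 tail=2 count=2
After op 3 (write(11)): arr=[4 17 11] head=0 tail=0 count=3
After op 4 (write(3)): arr=[3 17 11] head=1 tail=1 count=3
After op 5 (write(1)): arr=[3 1 11] head=2 tail=2 count=3
After op 6 (write(12)): arr=[3 1 12] head=0 tail=0 count=3
After op 7 (read()): arr=[3 1 12] head=1 tail=0 count=2

Answer: 1 12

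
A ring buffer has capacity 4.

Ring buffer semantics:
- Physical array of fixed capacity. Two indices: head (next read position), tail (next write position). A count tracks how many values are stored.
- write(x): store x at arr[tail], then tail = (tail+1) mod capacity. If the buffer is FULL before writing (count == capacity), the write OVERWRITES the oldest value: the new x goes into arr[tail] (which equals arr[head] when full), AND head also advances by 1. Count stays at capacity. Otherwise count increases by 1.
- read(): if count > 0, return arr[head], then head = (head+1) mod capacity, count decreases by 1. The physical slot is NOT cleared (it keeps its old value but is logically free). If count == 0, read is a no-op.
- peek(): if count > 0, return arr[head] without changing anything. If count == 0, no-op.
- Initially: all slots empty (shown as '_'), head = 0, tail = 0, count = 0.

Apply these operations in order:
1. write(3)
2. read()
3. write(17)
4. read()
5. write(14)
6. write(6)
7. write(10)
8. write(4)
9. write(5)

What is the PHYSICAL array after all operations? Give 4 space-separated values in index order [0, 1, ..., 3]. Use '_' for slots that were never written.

Answer: 10 4 5 6

Derivation:
After op 1 (write(3)): arr=[3 _ _ _] head=0 tail=1 count=1
After op 2 (read()): arr=[3 _ _ _] head=1 tail=1 count=0
After op 3 (write(17)): arr=[3 17 _ _] head=1 tail=2 count=1
After op 4 (read()): arr=[3 17 _ _] head=2 tail=2 count=0
After op 5 (write(14)): arr=[3 17 14 _] head=2 tail=3 count=1
After op 6 (write(6)): arr=[3 17 14 6] head=2 tail=0 count=2
After op 7 (write(10)): arr=[10 17 14 6] head=2 tail=1 count=3
After op 8 (write(4)): arr=[10 4 14 6] head=2 tail=2 count=4
After op 9 (write(5)): arr=[10 4 5 6] head=3 tail=3 count=4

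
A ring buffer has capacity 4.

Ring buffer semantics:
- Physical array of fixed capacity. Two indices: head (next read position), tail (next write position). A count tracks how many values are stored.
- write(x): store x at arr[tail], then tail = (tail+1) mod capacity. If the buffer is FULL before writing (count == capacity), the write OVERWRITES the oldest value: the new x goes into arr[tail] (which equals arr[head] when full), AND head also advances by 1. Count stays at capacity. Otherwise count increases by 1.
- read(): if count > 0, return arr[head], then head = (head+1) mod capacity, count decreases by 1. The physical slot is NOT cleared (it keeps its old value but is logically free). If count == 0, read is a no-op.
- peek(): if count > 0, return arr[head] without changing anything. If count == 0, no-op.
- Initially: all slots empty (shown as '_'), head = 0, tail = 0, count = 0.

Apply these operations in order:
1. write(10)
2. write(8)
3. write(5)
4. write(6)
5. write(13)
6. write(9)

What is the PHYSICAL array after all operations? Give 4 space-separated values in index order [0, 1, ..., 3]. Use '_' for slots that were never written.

Answer: 13 9 5 6

Derivation:
After op 1 (write(10)): arr=[10 _ _ _] head=0 tail=1 count=1
After op 2 (write(8)): arr=[10 8 _ _] head=0 tail=2 count=2
After op 3 (write(5)): arr=[10 8 5 _] head=0 tail=3 count=3
After op 4 (write(6)): arr=[10 8 5 6] head=0 tail=0 count=4
After op 5 (write(13)): arr=[13 8 5 6] head=1 tail=1 count=4
After op 6 (write(9)): arr=[13 9 5 6] head=2 tail=2 count=4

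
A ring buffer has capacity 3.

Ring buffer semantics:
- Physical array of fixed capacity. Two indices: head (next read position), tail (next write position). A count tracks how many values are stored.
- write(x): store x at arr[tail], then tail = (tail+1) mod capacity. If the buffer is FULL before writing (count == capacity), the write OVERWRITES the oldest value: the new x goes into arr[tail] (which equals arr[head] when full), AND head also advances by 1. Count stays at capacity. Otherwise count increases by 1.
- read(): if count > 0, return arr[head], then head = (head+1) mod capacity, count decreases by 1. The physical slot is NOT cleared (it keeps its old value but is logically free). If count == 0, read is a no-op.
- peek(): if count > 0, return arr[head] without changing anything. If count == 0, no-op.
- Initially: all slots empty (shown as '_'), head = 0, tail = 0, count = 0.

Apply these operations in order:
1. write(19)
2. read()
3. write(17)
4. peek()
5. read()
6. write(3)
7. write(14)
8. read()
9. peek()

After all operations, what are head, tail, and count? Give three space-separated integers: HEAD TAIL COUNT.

After op 1 (write(19)): arr=[19 _ _] head=0 tail=1 count=1
After op 2 (read()): arr=[19 _ _] head=1 tail=1 count=0
After op 3 (write(17)): arr=[19 17 _] head=1 tail=2 count=1
After op 4 (peek()): arr=[19 17 _] head=1 tail=2 count=1
After op 5 (read()): arr=[19 17 _] head=2 tail=2 count=0
After op 6 (write(3)): arr=[19 17 3] head=2 tail=0 count=1
After op 7 (write(14)): arr=[14 17 3] head=2 tail=1 count=2
After op 8 (read()): arr=[14 17 3] head=0 tail=1 count=1
After op 9 (peek()): arr=[14 17 3] head=0 tail=1 count=1

Answer: 0 1 1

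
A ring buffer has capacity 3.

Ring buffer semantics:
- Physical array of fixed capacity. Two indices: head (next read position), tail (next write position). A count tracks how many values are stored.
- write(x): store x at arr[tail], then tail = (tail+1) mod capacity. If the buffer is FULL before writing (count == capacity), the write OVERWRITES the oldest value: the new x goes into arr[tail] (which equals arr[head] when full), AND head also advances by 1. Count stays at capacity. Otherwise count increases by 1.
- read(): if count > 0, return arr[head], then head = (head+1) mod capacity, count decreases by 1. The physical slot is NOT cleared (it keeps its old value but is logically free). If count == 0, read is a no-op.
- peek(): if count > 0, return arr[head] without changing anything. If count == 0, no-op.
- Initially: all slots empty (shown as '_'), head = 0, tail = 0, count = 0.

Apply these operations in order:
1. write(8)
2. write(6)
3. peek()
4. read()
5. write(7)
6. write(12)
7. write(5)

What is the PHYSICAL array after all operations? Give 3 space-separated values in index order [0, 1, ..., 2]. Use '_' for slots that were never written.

Answer: 12 5 7

Derivation:
After op 1 (write(8)): arr=[8 _ _] head=0 tail=1 count=1
After op 2 (write(6)): arr=[8 6 _] head=0 tail=2 count=2
After op 3 (peek()): arr=[8 6 _] head=0 tail=2 count=2
After op 4 (read()): arr=[8 6 _] head=1 tail=2 count=1
After op 5 (write(7)): arr=[8 6 7] head=1 tail=0 count=2
After op 6 (write(12)): arr=[12 6 7] head=1 tail=1 count=3
After op 7 (write(5)): arr=[12 5 7] head=2 tail=2 count=3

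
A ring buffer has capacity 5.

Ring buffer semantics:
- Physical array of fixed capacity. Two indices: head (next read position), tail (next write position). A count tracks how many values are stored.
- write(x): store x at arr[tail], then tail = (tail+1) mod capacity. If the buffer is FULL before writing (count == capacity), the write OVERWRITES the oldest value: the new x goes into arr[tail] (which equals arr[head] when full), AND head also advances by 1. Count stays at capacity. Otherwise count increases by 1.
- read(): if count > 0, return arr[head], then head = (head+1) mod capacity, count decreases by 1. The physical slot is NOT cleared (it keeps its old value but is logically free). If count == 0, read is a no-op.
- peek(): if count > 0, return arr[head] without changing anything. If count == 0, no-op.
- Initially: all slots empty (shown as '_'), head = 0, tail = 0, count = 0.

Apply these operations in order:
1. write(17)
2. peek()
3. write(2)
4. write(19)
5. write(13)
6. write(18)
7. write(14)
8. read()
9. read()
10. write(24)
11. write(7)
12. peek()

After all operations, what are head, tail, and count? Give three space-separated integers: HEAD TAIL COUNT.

Answer: 3 3 5

Derivation:
After op 1 (write(17)): arr=[17 _ _ _ _] head=0 tail=1 count=1
After op 2 (peek()): arr=[17 _ _ _ _] head=0 tail=1 count=1
After op 3 (write(2)): arr=[17 2 _ _ _] head=0 tail=2 count=2
After op 4 (write(19)): arr=[17 2 19 _ _] head=0 tail=3 count=3
After op 5 (write(13)): arr=[17 2 19 13 _] head=0 tail=4 count=4
After op 6 (write(18)): arr=[17 2 19 13 18] head=0 tail=0 count=5
After op 7 (write(14)): arr=[14 2 19 13 18] head=1 tail=1 count=5
After op 8 (read()): arr=[14 2 19 13 18] head=2 tail=1 count=4
After op 9 (read()): arr=[14 2 19 13 18] head=3 tail=1 count=3
After op 10 (write(24)): arr=[14 24 19 13 18] head=3 tail=2 count=4
After op 11 (write(7)): arr=[14 24 7 13 18] head=3 tail=3 count=5
After op 12 (peek()): arr=[14 24 7 13 18] head=3 tail=3 count=5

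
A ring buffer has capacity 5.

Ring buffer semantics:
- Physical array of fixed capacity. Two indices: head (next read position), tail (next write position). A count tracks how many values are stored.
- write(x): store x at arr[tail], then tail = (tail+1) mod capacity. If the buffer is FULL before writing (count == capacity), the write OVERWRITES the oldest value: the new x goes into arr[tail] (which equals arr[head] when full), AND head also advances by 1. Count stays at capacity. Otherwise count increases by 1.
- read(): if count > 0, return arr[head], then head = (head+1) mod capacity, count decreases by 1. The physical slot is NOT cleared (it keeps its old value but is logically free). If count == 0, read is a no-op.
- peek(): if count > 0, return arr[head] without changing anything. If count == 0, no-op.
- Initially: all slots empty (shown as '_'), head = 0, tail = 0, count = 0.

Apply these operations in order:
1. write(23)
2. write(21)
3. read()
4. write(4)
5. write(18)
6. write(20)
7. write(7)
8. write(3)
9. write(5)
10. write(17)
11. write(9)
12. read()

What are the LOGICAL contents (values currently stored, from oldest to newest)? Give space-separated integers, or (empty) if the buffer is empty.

Answer: 3 5 17 9

Derivation:
After op 1 (write(23)): arr=[23 _ _ _ _] head=0 tail=1 count=1
After op 2 (write(21)): arr=[23 21 _ _ _] head=0 tail=2 count=2
After op 3 (read()): arr=[23 21 _ _ _] head=1 tail=2 count=1
After op 4 (write(4)): arr=[23 21 4 _ _] head=1 tail=3 count=2
After op 5 (write(18)): arr=[23 21 4 18 _] head=1 tail=4 count=3
After op 6 (write(20)): arr=[23 21 4 18 20] head=1 tail=0 count=4
After op 7 (write(7)): arr=[7 21 4 18 20] head=1 tail=1 count=5
After op 8 (write(3)): arr=[7 3 4 18 20] head=2 tail=2 count=5
After op 9 (write(5)): arr=[7 3 5 18 20] head=3 tail=3 count=5
After op 10 (write(17)): arr=[7 3 5 17 20] head=4 tail=4 count=5
After op 11 (write(9)): arr=[7 3 5 17 9] head=0 tail=0 count=5
After op 12 (read()): arr=[7 3 5 17 9] head=1 tail=0 count=4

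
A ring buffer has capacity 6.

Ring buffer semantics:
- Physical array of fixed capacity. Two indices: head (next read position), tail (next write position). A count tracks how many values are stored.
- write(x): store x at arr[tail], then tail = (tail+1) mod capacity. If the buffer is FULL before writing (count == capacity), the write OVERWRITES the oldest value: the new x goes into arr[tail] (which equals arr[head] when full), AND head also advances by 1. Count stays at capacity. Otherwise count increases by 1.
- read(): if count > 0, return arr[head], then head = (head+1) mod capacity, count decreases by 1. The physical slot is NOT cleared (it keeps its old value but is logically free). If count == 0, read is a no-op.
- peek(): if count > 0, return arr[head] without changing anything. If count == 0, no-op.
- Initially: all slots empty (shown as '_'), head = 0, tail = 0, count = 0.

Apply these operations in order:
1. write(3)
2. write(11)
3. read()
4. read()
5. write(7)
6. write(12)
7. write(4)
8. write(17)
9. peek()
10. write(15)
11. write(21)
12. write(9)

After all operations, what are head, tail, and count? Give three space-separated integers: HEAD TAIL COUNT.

Answer: 3 3 6

Derivation:
After op 1 (write(3)): arr=[3 _ _ _ _ _] head=0 tail=1 count=1
After op 2 (write(11)): arr=[3 11 _ _ _ _] head=0 tail=2 count=2
After op 3 (read()): arr=[3 11 _ _ _ _] head=1 tail=2 count=1
After op 4 (read()): arr=[3 11 _ _ _ _] head=2 tail=2 count=0
After op 5 (write(7)): arr=[3 11 7 _ _ _] head=2 tail=3 count=1
After op 6 (write(12)): arr=[3 11 7 12 _ _] head=2 tail=4 count=2
After op 7 (write(4)): arr=[3 11 7 12 4 _] head=2 tail=5 count=3
After op 8 (write(17)): arr=[3 11 7 12 4 17] head=2 tail=0 count=4
After op 9 (peek()): arr=[3 11 7 12 4 17] head=2 tail=0 count=4
After op 10 (write(15)): arr=[15 11 7 12 4 17] head=2 tail=1 count=5
After op 11 (write(21)): arr=[15 21 7 12 4 17] head=2 tail=2 count=6
After op 12 (write(9)): arr=[15 21 9 12 4 17] head=3 tail=3 count=6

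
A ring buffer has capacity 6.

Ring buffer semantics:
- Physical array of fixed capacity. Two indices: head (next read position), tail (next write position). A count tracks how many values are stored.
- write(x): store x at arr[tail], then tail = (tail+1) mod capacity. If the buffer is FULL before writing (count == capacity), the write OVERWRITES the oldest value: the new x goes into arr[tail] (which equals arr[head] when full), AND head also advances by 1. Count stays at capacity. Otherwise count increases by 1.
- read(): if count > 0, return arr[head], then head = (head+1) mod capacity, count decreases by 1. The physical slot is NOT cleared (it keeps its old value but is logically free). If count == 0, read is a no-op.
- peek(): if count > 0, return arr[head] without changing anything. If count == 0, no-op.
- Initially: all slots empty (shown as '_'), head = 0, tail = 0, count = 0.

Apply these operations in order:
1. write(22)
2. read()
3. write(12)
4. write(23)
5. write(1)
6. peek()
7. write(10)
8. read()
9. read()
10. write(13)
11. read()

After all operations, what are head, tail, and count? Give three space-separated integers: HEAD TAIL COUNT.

Answer: 4 0 2

Derivation:
After op 1 (write(22)): arr=[22 _ _ _ _ _] head=0 tail=1 count=1
After op 2 (read()): arr=[22 _ _ _ _ _] head=1 tail=1 count=0
After op 3 (write(12)): arr=[22 12 _ _ _ _] head=1 tail=2 count=1
After op 4 (write(23)): arr=[22 12 23 _ _ _] head=1 tail=3 count=2
After op 5 (write(1)): arr=[22 12 23 1 _ _] head=1 tail=4 count=3
After op 6 (peek()): arr=[22 12 23 1 _ _] head=1 tail=4 count=3
After op 7 (write(10)): arr=[22 12 23 1 10 _] head=1 tail=5 count=4
After op 8 (read()): arr=[22 12 23 1 10 _] head=2 tail=5 count=3
After op 9 (read()): arr=[22 12 23 1 10 _] head=3 tail=5 count=2
After op 10 (write(13)): arr=[22 12 23 1 10 13] head=3 tail=0 count=3
After op 11 (read()): arr=[22 12 23 1 10 13] head=4 tail=0 count=2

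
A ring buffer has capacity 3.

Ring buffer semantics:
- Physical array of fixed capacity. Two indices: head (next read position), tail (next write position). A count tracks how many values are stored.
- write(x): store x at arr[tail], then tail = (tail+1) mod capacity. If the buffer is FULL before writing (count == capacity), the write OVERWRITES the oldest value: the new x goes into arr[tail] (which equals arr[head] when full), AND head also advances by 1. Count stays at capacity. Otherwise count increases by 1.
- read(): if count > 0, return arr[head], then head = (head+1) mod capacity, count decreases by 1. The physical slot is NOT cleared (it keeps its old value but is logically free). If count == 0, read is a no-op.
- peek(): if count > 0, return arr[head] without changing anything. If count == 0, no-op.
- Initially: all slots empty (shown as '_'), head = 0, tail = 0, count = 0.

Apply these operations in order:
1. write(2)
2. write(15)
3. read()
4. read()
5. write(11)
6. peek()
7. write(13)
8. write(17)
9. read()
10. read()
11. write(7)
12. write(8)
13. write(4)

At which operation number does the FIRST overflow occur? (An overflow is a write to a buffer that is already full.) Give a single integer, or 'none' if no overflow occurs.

Answer: 13

Derivation:
After op 1 (write(2)): arr=[2 _ _] head=0 tail=1 count=1
After op 2 (write(15)): arr=[2 15 _] head=0 tail=2 count=2
After op 3 (read()): arr=[2 15 _] head=1 tail=2 count=1
After op 4 (read()): arr=[2 15 _] head=2 tail=2 count=0
After op 5 (write(11)): arr=[2 15 11] head=2 tail=0 count=1
After op 6 (peek()): arr=[2 15 11] head=2 tail=0 count=1
After op 7 (write(13)): arr=[13 15 11] head=2 tail=1 count=2
After op 8 (write(17)): arr=[13 17 11] head=2 tail=2 count=3
After op 9 (read()): arr=[13 17 11] head=0 tail=2 count=2
After op 10 (read()): arr=[13 17 11] head=1 tail=2 count=1
After op 11 (write(7)): arr=[13 17 7] head=1 tail=0 count=2
After op 12 (write(8)): arr=[8 17 7] head=1 tail=1 count=3
After op 13 (write(4)): arr=[8 4 7] head=2 tail=2 count=3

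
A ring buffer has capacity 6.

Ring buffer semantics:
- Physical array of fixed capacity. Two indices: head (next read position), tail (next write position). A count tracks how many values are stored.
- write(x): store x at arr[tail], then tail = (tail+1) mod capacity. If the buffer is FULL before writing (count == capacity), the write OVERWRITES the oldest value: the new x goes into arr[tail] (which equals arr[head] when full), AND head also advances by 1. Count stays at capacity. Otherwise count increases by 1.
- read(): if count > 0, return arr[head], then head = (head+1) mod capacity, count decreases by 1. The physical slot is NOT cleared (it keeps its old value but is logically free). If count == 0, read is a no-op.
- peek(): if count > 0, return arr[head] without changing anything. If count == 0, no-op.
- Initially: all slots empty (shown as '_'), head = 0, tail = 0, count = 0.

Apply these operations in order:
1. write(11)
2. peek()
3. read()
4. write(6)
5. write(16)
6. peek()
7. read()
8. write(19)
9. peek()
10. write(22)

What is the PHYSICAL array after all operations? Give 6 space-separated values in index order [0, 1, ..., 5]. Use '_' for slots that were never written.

After op 1 (write(11)): arr=[11 _ _ _ _ _] head=0 tail=1 count=1
After op 2 (peek()): arr=[11 _ _ _ _ _] head=0 tail=1 count=1
After op 3 (read()): arr=[11 _ _ _ _ _] head=1 tail=1 count=0
After op 4 (write(6)): arr=[11 6 _ _ _ _] head=1 tail=2 count=1
After op 5 (write(16)): arr=[11 6 16 _ _ _] head=1 tail=3 count=2
After op 6 (peek()): arr=[11 6 16 _ _ _] head=1 tail=3 count=2
After op 7 (read()): arr=[11 6 16 _ _ _] head=2 tail=3 count=1
After op 8 (write(19)): arr=[11 6 16 19 _ _] head=2 tail=4 count=2
After op 9 (peek()): arr=[11 6 16 19 _ _] head=2 tail=4 count=2
After op 10 (write(22)): arr=[11 6 16 19 22 _] head=2 tail=5 count=3

Answer: 11 6 16 19 22 _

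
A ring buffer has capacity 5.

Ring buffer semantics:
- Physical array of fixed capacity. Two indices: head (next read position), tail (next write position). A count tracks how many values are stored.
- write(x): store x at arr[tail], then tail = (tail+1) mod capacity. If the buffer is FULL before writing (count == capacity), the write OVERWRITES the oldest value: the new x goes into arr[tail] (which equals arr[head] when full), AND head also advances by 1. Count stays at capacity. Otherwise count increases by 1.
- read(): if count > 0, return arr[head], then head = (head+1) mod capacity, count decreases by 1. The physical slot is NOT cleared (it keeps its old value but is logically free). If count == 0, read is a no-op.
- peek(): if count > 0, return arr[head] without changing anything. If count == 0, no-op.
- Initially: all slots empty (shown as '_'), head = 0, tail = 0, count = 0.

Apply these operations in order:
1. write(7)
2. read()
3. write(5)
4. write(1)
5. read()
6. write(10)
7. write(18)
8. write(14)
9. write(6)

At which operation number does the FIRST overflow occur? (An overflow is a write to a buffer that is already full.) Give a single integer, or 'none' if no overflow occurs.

Answer: none

Derivation:
After op 1 (write(7)): arr=[7 _ _ _ _] head=0 tail=1 count=1
After op 2 (read()): arr=[7 _ _ _ _] head=1 tail=1 count=0
After op 3 (write(5)): arr=[7 5 _ _ _] head=1 tail=2 count=1
After op 4 (write(1)): arr=[7 5 1 _ _] head=1 tail=3 count=2
After op 5 (read()): arr=[7 5 1 _ _] head=2 tail=3 count=1
After op 6 (write(10)): arr=[7 5 1 10 _] head=2 tail=4 count=2
After op 7 (write(18)): arr=[7 5 1 10 18] head=2 tail=0 count=3
After op 8 (write(14)): arr=[14 5 1 10 18] head=2 tail=1 count=4
After op 9 (write(6)): arr=[14 6 1 10 18] head=2 tail=2 count=5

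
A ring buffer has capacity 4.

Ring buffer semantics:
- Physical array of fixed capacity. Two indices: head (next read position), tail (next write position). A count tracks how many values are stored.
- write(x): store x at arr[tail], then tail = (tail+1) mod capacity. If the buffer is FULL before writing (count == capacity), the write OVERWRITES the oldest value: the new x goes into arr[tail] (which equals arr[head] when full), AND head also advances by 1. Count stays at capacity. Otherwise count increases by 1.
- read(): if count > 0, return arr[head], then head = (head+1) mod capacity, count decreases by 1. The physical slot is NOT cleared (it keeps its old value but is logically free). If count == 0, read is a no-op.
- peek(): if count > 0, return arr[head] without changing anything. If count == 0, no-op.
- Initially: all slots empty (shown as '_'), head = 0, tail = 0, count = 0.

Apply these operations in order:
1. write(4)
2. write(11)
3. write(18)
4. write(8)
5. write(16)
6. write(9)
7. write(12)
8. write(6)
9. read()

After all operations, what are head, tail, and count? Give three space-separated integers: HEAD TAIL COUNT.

After op 1 (write(4)): arr=[4 _ _ _] head=0 tail=1 count=1
After op 2 (write(11)): arr=[4 11 _ _] head=0 tail=2 count=2
After op 3 (write(18)): arr=[4 11 18 _] head=0 tail=3 count=3
After op 4 (write(8)): arr=[4 11 18 8] head=0 tail=0 count=4
After op 5 (write(16)): arr=[16 11 18 8] head=1 tail=1 count=4
After op 6 (write(9)): arr=[16 9 18 8] head=2 tail=2 count=4
After op 7 (write(12)): arr=[16 9 12 8] head=3 tail=3 count=4
After op 8 (write(6)): arr=[16 9 12 6] head=0 tail=0 count=4
After op 9 (read()): arr=[16 9 12 6] head=1 tail=0 count=3

Answer: 1 0 3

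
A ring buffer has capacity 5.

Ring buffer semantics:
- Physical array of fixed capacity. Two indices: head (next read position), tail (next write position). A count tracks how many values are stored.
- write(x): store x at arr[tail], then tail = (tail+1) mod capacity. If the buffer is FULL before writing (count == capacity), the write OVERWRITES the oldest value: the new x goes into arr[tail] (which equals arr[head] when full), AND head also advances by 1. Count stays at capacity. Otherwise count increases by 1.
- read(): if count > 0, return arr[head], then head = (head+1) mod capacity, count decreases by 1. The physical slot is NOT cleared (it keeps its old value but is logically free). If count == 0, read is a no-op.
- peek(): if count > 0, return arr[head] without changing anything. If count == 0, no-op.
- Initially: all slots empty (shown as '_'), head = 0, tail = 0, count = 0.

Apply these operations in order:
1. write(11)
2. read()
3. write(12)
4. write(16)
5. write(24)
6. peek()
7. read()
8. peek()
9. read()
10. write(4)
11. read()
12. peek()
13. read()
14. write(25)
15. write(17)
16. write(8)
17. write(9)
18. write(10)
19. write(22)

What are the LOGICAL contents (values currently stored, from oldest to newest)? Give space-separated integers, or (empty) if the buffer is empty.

After op 1 (write(11)): arr=[11 _ _ _ _] head=0 tail=1 count=1
After op 2 (read()): arr=[11 _ _ _ _] head=1 tail=1 count=0
After op 3 (write(12)): arr=[11 12 _ _ _] head=1 tail=2 count=1
After op 4 (write(16)): arr=[11 12 16 _ _] head=1 tail=3 count=2
After op 5 (write(24)): arr=[11 12 16 24 _] head=1 tail=4 count=3
After op 6 (peek()): arr=[11 12 16 24 _] head=1 tail=4 count=3
After op 7 (read()): arr=[11 12 16 24 _] head=2 tail=4 count=2
After op 8 (peek()): arr=[11 12 16 24 _] head=2 tail=4 count=2
After op 9 (read()): arr=[11 12 16 24 _] head=3 tail=4 count=1
After op 10 (write(4)): arr=[11 12 16 24 4] head=3 tail=0 count=2
After op 11 (read()): arr=[11 12 16 24 4] head=4 tail=0 count=1
After op 12 (peek()): arr=[11 12 16 24 4] head=4 tail=0 count=1
After op 13 (read()): arr=[11 12 16 24 4] head=0 tail=0 count=0
After op 14 (write(25)): arr=[25 12 16 24 4] head=0 tail=1 count=1
After op 15 (write(17)): arr=[25 17 16 24 4] head=0 tail=2 count=2
After op 16 (write(8)): arr=[25 17 8 24 4] head=0 tail=3 count=3
After op 17 (write(9)): arr=[25 17 8 9 4] head=0 tail=4 count=4
After op 18 (write(10)): arr=[25 17 8 9 10] head=0 tail=0 count=5
After op 19 (write(22)): arr=[22 17 8 9 10] head=1 tail=1 count=5

Answer: 17 8 9 10 22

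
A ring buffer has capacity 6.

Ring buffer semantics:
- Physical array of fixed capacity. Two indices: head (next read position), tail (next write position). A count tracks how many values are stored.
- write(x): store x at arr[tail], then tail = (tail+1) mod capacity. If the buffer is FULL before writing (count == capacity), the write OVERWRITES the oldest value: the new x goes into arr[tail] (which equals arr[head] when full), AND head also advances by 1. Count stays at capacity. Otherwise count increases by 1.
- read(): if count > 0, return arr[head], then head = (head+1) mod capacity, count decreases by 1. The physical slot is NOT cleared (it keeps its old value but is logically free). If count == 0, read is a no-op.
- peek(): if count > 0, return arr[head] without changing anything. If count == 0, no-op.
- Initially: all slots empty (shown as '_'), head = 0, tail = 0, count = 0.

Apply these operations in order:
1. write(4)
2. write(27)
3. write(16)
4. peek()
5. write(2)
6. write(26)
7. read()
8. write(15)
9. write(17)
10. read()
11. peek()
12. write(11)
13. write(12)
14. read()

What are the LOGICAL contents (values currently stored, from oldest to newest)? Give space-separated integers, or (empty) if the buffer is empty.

Answer: 26 15 17 11 12

Derivation:
After op 1 (write(4)): arr=[4 _ _ _ _ _] head=0 tail=1 count=1
After op 2 (write(27)): arr=[4 27 _ _ _ _] head=0 tail=2 count=2
After op 3 (write(16)): arr=[4 27 16 _ _ _] head=0 tail=3 count=3
After op 4 (peek()): arr=[4 27 16 _ _ _] head=0 tail=3 count=3
After op 5 (write(2)): arr=[4 27 16 2 _ _] head=0 tail=4 count=4
After op 6 (write(26)): arr=[4 27 16 2 26 _] head=0 tail=5 count=5
After op 7 (read()): arr=[4 27 16 2 26 _] head=1 tail=5 count=4
After op 8 (write(15)): arr=[4 27 16 2 26 15] head=1 tail=0 count=5
After op 9 (write(17)): arr=[17 27 16 2 26 15] head=1 tail=1 count=6
After op 10 (read()): arr=[17 27 16 2 26 15] head=2 tail=1 count=5
After op 11 (peek()): arr=[17 27 16 2 26 15] head=2 tail=1 count=5
After op 12 (write(11)): arr=[17 11 16 2 26 15] head=2 tail=2 count=6
After op 13 (write(12)): arr=[17 11 12 2 26 15] head=3 tail=3 count=6
After op 14 (read()): arr=[17 11 12 2 26 15] head=4 tail=3 count=5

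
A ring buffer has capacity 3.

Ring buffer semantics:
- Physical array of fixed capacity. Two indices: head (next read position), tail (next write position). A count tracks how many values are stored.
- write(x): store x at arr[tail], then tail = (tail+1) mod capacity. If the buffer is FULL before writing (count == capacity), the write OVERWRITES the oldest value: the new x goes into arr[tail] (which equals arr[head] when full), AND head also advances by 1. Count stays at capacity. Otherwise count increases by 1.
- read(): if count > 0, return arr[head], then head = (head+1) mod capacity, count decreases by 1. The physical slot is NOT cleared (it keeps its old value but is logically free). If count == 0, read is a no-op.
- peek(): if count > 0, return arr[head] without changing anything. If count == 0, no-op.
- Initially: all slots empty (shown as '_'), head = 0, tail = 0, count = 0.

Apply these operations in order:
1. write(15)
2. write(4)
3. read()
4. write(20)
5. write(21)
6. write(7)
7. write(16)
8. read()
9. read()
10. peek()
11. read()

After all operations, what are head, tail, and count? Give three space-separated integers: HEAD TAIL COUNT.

Answer: 0 0 0

Derivation:
After op 1 (write(15)): arr=[15 _ _] head=0 tail=1 count=1
After op 2 (write(4)): arr=[15 4 _] head=0 tail=2 count=2
After op 3 (read()): arr=[15 4 _] head=1 tail=2 count=1
After op 4 (write(20)): arr=[15 4 20] head=1 tail=0 count=2
After op 5 (write(21)): arr=[21 4 20] head=1 tail=1 count=3
After op 6 (write(7)): arr=[21 7 20] head=2 tail=2 count=3
After op 7 (write(16)): arr=[21 7 16] head=0 tail=0 count=3
After op 8 (read()): arr=[21 7 16] head=1 tail=0 count=2
After op 9 (read()): arr=[21 7 16] head=2 tail=0 count=1
After op 10 (peek()): arr=[21 7 16] head=2 tail=0 count=1
After op 11 (read()): arr=[21 7 16] head=0 tail=0 count=0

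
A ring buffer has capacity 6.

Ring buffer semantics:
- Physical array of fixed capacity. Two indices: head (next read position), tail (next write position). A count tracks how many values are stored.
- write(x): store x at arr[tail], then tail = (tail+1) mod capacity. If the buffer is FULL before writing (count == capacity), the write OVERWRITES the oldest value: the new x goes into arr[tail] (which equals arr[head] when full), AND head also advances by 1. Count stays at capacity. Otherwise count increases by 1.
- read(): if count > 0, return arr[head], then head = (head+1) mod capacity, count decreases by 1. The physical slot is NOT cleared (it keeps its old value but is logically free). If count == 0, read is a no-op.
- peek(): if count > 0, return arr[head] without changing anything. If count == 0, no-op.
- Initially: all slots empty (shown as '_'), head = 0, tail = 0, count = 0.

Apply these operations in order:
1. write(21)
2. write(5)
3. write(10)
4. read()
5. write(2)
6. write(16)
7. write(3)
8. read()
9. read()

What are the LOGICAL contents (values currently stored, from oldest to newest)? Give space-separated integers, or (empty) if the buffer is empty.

Answer: 2 16 3

Derivation:
After op 1 (write(21)): arr=[21 _ _ _ _ _] head=0 tail=1 count=1
After op 2 (write(5)): arr=[21 5 _ _ _ _] head=0 tail=2 count=2
After op 3 (write(10)): arr=[21 5 10 _ _ _] head=0 tail=3 count=3
After op 4 (read()): arr=[21 5 10 _ _ _] head=1 tail=3 count=2
After op 5 (write(2)): arr=[21 5 10 2 _ _] head=1 tail=4 count=3
After op 6 (write(16)): arr=[21 5 10 2 16 _] head=1 tail=5 count=4
After op 7 (write(3)): arr=[21 5 10 2 16 3] head=1 tail=0 count=5
After op 8 (read()): arr=[21 5 10 2 16 3] head=2 tail=0 count=4
After op 9 (read()): arr=[21 5 10 2 16 3] head=3 tail=0 count=3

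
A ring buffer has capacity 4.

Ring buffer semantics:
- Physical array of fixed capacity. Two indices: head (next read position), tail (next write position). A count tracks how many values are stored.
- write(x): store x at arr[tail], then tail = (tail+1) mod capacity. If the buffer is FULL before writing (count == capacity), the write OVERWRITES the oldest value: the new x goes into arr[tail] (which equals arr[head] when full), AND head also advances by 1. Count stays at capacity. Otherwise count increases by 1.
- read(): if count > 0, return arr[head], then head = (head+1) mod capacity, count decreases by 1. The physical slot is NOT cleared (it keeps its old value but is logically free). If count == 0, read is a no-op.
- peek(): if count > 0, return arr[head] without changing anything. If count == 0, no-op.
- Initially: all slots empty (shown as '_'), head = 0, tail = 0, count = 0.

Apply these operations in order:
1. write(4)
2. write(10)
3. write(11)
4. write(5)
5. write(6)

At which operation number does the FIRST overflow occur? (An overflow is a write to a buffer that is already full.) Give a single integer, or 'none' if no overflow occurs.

After op 1 (write(4)): arr=[4 _ _ _] head=0 tail=1 count=1
After op 2 (write(10)): arr=[4 10 _ _] head=0 tail=2 count=2
After op 3 (write(11)): arr=[4 10 11 _] head=0 tail=3 count=3
After op 4 (write(5)): arr=[4 10 11 5] head=0 tail=0 count=4
After op 5 (write(6)): arr=[6 10 11 5] head=1 tail=1 count=4

Answer: 5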